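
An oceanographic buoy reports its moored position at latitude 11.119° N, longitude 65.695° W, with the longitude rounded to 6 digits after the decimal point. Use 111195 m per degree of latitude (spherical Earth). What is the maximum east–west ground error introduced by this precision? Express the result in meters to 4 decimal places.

Rounding to 6 decimal places leaves the longitude within ±5e-07° of the true value.
At latitude 11.119° a degree of longitude spans 111195 m × cos 11.119° = 111195 × 0.9812 ≈ 109108 m.
So at most 5e-07° × 109108 ≈ 0.0545539 m east–west.

0.0546 meters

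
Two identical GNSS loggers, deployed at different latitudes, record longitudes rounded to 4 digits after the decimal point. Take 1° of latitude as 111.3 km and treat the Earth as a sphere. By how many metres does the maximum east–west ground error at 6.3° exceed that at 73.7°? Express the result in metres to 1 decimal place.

4.0 metres

Rounding to 4 decimal places leaves the longitude within ±5e-05° of the true value.
Error at 6.3° = 5e-05° × 111300 × cos 6.3° ≈ 5.565 × 0.9940 = 5.5314 m.
At 73.7°: 5e-05° × 111300 × cos 73.7° = 5e-05 × 111300 × 0.2807 ≈ 1.5619 m.
Difference: 5.5314 − 1.5619 = 3.9695 m.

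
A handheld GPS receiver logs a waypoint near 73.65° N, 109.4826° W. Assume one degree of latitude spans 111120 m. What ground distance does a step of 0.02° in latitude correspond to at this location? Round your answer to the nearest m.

2222 m

0.02° × 111120 m/° = 2222.4 m.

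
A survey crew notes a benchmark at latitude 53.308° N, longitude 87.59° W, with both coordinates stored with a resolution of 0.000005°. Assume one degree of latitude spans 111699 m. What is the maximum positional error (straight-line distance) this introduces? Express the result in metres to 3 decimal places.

0.325 metres

With a 0.000005° grid the true value lies within half a step, ±0.000005°/2 = ±2.5e-06°, of the stored one.
North–south component: 2.5e-06° × 111699 = 0.279247 m.
East–west component at 53.308°: 2.5e-06° × 111699 × cos 53.308° ≈ 2.5e-06 × 66741.6 ≈ 0.166854 m.
The two errors are perpendicular, so the maximum displacement is √(0.279247² + 0.166854²) ≈ 0.325299 m.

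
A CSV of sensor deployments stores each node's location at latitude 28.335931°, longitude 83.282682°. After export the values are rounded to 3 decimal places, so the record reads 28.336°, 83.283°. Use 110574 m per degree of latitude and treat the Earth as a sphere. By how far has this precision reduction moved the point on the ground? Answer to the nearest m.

32 m

Δlat = 28.335931 − 28.336 = -0.000069°; Δlon = 83.282682 − 83.283 = -0.000318°.
N–S: -0.000069° × 110574 m/° = -7.62961 m.
East–west at this latitude: -0.000318° × 110574 × cos 28.336° ≈ -0.000318 × 97324.9 = -30.9493 m.
Hypotenuse of the two orthogonal shifts: √(7.62961² + 30.9493²) = 31.8759 m.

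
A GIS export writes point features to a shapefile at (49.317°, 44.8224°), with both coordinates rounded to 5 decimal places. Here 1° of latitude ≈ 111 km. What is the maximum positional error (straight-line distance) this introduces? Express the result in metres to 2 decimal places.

Rounding to 5 decimal places leaves each coordinate within ±5e-06° of the true value.
N–S: 5e-06° × 111000 m/° = 0.555 m.
E–W at 49.317°: 5e-06° × 111000 × cos 49.317° = 5e-06 × 111000 × 0.6519 ≈ 0.36179 m.
Combining orthogonally: (0.555² + 0.36179²)^½ ≈ 0.662508 m.

0.66 metres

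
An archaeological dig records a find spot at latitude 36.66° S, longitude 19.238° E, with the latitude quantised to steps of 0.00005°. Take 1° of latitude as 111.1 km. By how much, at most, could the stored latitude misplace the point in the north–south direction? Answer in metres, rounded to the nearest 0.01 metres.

2.78 metres

With a 0.00005° grid the true value lies within half a step, ±0.00005°/2 = ±2.5e-05°, of the stored one.
Along the meridian that is 2.5e-05° × 111100 m/° = 2.7775 m.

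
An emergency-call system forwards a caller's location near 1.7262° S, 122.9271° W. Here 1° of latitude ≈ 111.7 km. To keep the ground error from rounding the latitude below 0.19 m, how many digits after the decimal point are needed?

6

One degree of latitude covers 111700 m.
Rounding to N decimal places gives at most 0.5 × 10⁻ᴺ degrees of error, i.e. 0.5 × 10⁻ᴺ × 111700 m.
Setting 55850 × 10⁻ᴺ ≤ 0.19 gives 10ᴺ ≥ 2.939e+05, i.e. N ≥ 5.47.
So 6 decimal places suffice (0.0558 m); 5 would allow up to 0.558 m.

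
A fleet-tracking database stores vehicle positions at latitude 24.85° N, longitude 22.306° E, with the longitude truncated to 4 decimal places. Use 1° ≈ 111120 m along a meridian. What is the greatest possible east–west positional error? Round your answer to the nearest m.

Truncating at 4 decimal places can drop up to a full unit in the last place, so the longitude may be off by as much as 0.0001°.
At latitude 24.85° a degree of longitude spans 111120 m × cos 24.85° = 111120 × 0.9074 ≈ 100832 m.
East–west error: 0.0001° × 100832 m/° ≈ 10.0832 m.

10 m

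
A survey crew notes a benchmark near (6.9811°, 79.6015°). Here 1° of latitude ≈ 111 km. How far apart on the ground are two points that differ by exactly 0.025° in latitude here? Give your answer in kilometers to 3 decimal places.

0.025° × 111000 m/° = 2775 m.
That is 2775 m = 2.775 km.

2.775 kilometers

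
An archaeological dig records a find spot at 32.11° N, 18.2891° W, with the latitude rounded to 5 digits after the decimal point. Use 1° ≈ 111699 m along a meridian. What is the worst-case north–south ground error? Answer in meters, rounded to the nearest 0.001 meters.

0.558 meters

Rounding to 5 decimal places leaves the latitude within ±5e-06° of the true value.
North–south distance: 5e-06° × 111699 m/° = 0.558495 m.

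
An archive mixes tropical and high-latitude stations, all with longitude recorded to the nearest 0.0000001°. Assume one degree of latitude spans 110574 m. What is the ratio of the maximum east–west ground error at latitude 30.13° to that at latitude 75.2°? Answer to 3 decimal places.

3.386

Rounding to 7 decimal places leaves the longitude within ±5e-08° of the true value.
Error at 30.13° = 5e-08° × 110574 × cos 30.13° ≈ 0.0055287 × 0.8649 = 0.0047817 m.
At 75.2°: 5e-08° × 110574 × cos 75.2° = 5e-08 × 110574 × 0.2554 ≈ 0.0014123 m.
The ratio reduces to cos 30.13° / cos 75.2° = 0.8649/0.2554 ≈ 3.3858.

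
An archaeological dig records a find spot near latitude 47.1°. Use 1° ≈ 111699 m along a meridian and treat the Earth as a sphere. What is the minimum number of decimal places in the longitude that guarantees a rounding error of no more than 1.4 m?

At 47.1° one degree of longitude covers 111699 × cos 47.1° ≈ 111699 × 0.6807 ≈ 76035.8 m.
N decimal places → at most half a unit in the last place, 0.5 × 10⁻ᴺ° = 76035.8/2 × 10⁻ᴺ m.
Need 0.5 × 76035.8 × 10⁻ᴺ ≤ 1.4 → 10⁻ᴺ ≤ 3.682e-05, so N ≥ 4.43.
So 5 decimal places suffice (0.38 m); 4 would allow up to 3.8 m.

5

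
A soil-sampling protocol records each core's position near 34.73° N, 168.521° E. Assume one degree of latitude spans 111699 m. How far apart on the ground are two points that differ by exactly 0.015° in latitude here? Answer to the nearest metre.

Along a meridian 0.015° is 0.015 × 111699 = 1675.48 m.

1675 metres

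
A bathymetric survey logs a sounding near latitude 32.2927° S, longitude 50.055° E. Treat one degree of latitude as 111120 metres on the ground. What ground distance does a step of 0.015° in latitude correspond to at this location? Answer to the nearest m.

1667 m

Along a meridian 0.015° is 0.015 × 111120 = 1666.8 m.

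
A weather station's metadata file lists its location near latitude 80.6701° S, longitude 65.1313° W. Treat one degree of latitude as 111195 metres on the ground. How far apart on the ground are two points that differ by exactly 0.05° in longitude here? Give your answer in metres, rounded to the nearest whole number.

901 metres

At 80.6701° a degree of longitude is 111195 × cos 80.6701° ≈ 18026.8 m, so 0.05° corresponds to 901.34 m.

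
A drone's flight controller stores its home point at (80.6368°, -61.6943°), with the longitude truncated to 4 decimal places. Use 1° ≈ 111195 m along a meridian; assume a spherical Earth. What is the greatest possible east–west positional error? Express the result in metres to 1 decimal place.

1.8 metres

Truncating at 4 decimal places can drop up to a full unit in the last place, so the longitude may be off by as much as 0.0001°.
Parallels shrink by cos φ, so at 80.6368° a degree of longitude is 111195 × 0.1627 ≈ 18090.6 m.
East–west error: 0.0001° × 18090.6 m/° ≈ 1.80906 m.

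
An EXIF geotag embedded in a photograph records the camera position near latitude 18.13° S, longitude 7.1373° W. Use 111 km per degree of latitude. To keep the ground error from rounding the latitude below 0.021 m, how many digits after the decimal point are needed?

7 decimal places

One degree of latitude covers 111000 m.
N decimal places → at most half a unit in the last place, 0.5 × 10⁻ᴺ° = 111000/2 × 10⁻ᴺ m.
Setting 55500 × 10⁻ᴺ ≤ 0.021 gives 10ᴺ ≥ 2.643e+06, i.e. N ≥ 6.42.
At 6 places the error can reach 0.0555 m, but 7 places keeps it to 0.00555 m.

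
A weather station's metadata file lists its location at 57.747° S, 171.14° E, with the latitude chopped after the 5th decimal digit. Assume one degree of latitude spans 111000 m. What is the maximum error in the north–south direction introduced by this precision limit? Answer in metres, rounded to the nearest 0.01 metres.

1.11 metres

Truncating at 5 decimal places can drop up to a full unit in the last place, so the latitude may be off by as much as 1e-05°.
Along the meridian that is 1e-05° × 111000 m/° = 1.11 m.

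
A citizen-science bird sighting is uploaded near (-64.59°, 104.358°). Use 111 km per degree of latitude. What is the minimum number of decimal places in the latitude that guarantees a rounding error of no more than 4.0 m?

One degree of latitude covers 111000 m.
Rounding to N decimal places gives at most 0.5 × 10⁻ᴺ degrees of error, i.e. 0.5 × 10⁻ᴺ × 111000 m.
Setting 55500 × 10⁻ᴺ ≤ 4.0 gives 10ᴺ ≥ 1.388e+04, i.e. N ≥ 4.14.
So 5 decimal places suffice (0.555 m); 4 would allow up to 5.55 m.

5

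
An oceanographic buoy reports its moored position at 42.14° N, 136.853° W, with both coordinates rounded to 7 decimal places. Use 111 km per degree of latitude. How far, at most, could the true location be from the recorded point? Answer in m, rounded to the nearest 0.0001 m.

0.0069 m

Rounding to 7 decimal places leaves each coordinate within ±5e-08° of the true value.
N–S: 5e-08° × 111000 m/° = 0.00555 m.
E–W at 42.14°: 5e-08° × 111000 × cos 42.14° = 5e-08 × 111000 × 0.7415 ≈ 0.00411537 m.
Worst case both components are at the extreme and orthogonal: √(0.00555² + 0.00411537²) ≈ 0.00690932 m.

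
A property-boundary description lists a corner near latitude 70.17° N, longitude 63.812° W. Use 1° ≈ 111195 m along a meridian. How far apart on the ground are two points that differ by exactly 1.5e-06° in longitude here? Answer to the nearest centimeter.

6 centimeters

At 70.17° a degree of longitude is 111195 × cos 70.17° ≈ 37720.7 m, so 1.5e-06° corresponds to 0.0565811 m.
That is 0.0565811 m = 5.6581 cm.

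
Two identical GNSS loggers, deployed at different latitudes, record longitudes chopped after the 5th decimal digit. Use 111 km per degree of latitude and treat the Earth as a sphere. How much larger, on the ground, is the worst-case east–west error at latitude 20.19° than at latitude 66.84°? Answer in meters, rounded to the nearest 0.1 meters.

0.6 meters

Truncating at 5 decimal places can drop up to a full unit in the last place, so the longitude may be off by as much as 1e-05°.
Error at 20.19° = 1e-05° × 111000 × cos 20.19° ≈ 1.11 × 0.9386 = 1.0418 m.
Error at 66.84° = 1e-05° × 111000 × cos 66.84° ≈ 1.11 × 0.3933 = 0.43656 m.
So the lower-latitude error exceeds the higher by 1.0418 − 0.43656 = 0.60523 m.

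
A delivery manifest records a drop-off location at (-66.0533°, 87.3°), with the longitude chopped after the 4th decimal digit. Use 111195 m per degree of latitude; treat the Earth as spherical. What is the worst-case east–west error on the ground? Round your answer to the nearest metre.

5 metres

Truncating at 4 decimal places can drop up to a full unit in the last place, so the longitude may be off by as much as 0.0001°.
One degree of longitude at 66.0533° is 111195 × cos 66.0533° ≈ 111195 × 0.4059 = 45132.6 m.
So at most 0.0001° × 45132.6 ≈ 4.51326 m east–west.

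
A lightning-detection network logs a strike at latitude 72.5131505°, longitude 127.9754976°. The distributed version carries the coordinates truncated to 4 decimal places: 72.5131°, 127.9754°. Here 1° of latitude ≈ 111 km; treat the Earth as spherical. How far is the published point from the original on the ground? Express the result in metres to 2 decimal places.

Δlat = 72.5131505 − 72.5131 = +0.0000505°; Δlon = 127.9754976 − 127.9754 = +0.0000976°.
N–S: 0.0000505° × 111000 m/° = 5.6055 m.
East–west at this latitude: 0.0000976° × 111000 × cos 72.5131° ≈ 0.0000976 × 33354.1 = 3.25536 m.
Combined displacement = (5.6055² + 3.25536²)^½ ≈ 6.48221 m.

6.48 metres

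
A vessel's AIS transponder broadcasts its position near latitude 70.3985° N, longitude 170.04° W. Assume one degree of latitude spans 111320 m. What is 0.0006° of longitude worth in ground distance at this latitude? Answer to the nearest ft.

One degree of longitude here spans 111320 × cos 70.3985° = 111320 × 0.3355 ≈ 37345.2 m; 0.0006° of that is 22.4071 m.
In feet: 22.4071 m ÷ 0.3048 ≈ 73.514 ft.

74 ft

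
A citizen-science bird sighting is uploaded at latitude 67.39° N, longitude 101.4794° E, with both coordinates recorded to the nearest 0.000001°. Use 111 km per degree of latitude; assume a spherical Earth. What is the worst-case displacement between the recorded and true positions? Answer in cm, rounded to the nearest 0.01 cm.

Rounding to 6 decimal places leaves each coordinate within ±5e-07° of the true value.
N–S: 5e-07° × 111000 m/° = 0.0555 m.
East–west component at 67.39°: 5e-07° × 111000 × cos 67.39° ≈ 5e-07 × 42674.7 ≈ 0.0213373 m.
Worst case both components are at the extreme and orthogonal: √(0.0555² + 0.0213373²) ≈ 0.0594603 m.
That is 0.0594603 m = 5.946 cm.

5.95 cm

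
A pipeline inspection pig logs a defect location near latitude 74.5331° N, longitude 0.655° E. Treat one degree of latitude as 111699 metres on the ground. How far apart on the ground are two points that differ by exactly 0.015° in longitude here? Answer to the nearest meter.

447 meters

0.015° of longitude at 74.5331° is 0.015 × 111699 × cos 74.5331° ≈ 0.015 × 29788.1 = 446.821 m.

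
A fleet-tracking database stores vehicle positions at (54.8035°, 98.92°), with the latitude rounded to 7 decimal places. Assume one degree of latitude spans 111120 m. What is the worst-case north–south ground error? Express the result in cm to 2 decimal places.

Rounding to 7 decimal places leaves the latitude within ±5e-08° of the true value.
Along the meridian that is 5e-08° × 111120 m/° = 0.005556 m.
That is 0.005556 m = 0.5556 cm.

0.56 cm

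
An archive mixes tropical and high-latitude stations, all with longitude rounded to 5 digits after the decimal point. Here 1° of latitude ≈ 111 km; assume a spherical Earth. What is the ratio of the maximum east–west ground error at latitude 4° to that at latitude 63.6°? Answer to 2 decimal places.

2.24

Rounding to 5 decimal places leaves the longitude within ±5e-06° of the true value.
At 4°: 5e-06° × 111000 × cos 4° = 5e-06 × 111000 × 0.9976 ≈ 0.55365 m.
At 63.6°: 5e-06° × 111000 × cos 63.6° = 5e-06 × 111000 × 0.4446 ≈ 0.24677 m.
Ratio: 0.55365 / 0.24677 = cos 4° / cos 63.6° ≈ 2.2436.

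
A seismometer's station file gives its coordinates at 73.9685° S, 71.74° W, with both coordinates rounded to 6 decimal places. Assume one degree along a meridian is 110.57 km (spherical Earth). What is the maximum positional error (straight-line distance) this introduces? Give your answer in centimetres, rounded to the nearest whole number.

6 centimetres

Rounding to 6 decimal places leaves each coordinate within ±5e-07° of the true value.
N–S: 5e-07° × 110570 m/° = 0.055285 m.
East–west component at 73.9685°: 5e-07° × 110570 × cos 73.9685° ≈ 5e-07 × 30535.7 ≈ 0.0152678 m.
The two errors are perpendicular, so the maximum displacement is √(0.055285² + 0.0152678²) ≈ 0.0573545 m.
That is 0.0573545 m = 5.7354 cm.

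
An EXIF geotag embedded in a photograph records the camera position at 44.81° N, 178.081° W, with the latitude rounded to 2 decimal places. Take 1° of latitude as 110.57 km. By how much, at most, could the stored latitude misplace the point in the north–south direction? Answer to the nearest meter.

Rounding to 2 decimal places leaves the latitude within ±0.005° of the true value.
Along the meridian that is 0.005° × 110570 m/° = 552.85 m.

553 meters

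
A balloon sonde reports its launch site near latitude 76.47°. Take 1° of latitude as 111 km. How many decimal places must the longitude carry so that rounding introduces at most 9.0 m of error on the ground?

At 76.47° one degree of longitude covers 111000 × cos 76.47° ≈ 111000 × 0.2340 ≈ 25968.9 m.
With N decimal places the half-ulp bound is 0.5·10⁻ᴺ°, or 0.5·10⁻ᴺ × 25968.9 m on the ground.
Setting 12984.5 × 10⁻ᴺ ≤ 9.0 gives 10ᴺ ≥ 1443, i.e. N ≥ 3.16.
So 4 decimal places suffice (1.3 m); 3 would allow up to 13 m.

4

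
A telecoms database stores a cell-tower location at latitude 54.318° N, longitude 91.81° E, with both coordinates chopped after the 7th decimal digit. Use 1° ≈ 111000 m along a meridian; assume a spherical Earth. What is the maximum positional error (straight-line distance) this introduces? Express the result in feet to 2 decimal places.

Truncating at 7 decimal places can drop up to a full unit in the last place, so each coordinate may be off by as much as 1e-07°.
N–S: 1e-07° × 111000 m/° = 0.0111 m.
E–W at 54.318°: 1e-07° × 111000 × cos 54.318° = 1e-07 × 111000 × 0.5833 ≈ 0.00647448 m.
The two errors are perpendicular, so the maximum displacement is √(0.0111² + 0.00647448²) ≈ 0.0128502 m.
Converting: 0.0128502 m × 3.2808 ft/m ≈ 0.04216 ft.

0.04 feet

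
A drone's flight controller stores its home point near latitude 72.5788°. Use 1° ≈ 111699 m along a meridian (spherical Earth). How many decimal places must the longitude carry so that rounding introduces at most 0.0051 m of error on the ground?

7

At 72.5788° one degree of longitude covers 111699 × cos 72.5788° ≈ 111699 × 0.2994 ≈ 33442 m.
N decimal places → at most half a unit in the last place, 0.5 × 10⁻ᴺ° = 33442/2 × 10⁻ᴺ m.
Need 0.5 × 33442 × 10⁻ᴺ ≤ 0.0051 → 10⁻ᴺ ≤ 3.050e-07, so N ≥ 6.52.
N = 6 would give 0.0167 m (too coarse); N = 7 gives 0.00167 m ≤ 0.0051 m.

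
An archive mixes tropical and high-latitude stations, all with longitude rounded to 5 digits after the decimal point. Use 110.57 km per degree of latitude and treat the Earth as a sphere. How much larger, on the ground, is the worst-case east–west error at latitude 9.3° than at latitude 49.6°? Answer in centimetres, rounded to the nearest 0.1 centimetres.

18.7 centimetres

Rounding to 5 decimal places leaves the longitude within ±5e-06° of the true value.
Error at 9.3° = 5e-06° × 110570 × cos 9.3° ≈ 0.55285 × 0.9869 = 0.54558 m.
Error at 49.6° = 5e-06° × 110570 × cos 49.6° ≈ 0.55285 × 0.6481 = 0.35831 m.
Difference: 0.54558 − 0.35831 = 0.18727 m.
That is 0.18727 m = 18.727 cm.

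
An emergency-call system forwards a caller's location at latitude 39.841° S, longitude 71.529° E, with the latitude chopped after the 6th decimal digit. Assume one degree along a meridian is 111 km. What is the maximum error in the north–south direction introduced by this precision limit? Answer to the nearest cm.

11 cm

Truncating at 6 decimal places can drop up to a full unit in the last place, so the latitude may be off by as much as 1e-06°.
North–south distance: 1e-06° × 111000 m/° = 0.111 m.
That is 0.111 m = 11.1 cm.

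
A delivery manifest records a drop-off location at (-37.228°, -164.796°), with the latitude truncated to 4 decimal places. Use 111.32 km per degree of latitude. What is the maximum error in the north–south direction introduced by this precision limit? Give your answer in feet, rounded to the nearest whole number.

37 feet

Truncating at 4 decimal places can drop up to a full unit in the last place, so the latitude may be off by as much as 0.0001°.
So the N–S error is at most 0.0001 × 111320 = 11.132 m.
In feet: 11.132 m ÷ 0.3048 ≈ 36.522 ft.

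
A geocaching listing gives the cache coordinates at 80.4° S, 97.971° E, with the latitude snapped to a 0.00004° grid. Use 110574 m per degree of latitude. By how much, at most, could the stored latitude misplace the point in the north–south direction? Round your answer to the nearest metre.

2 metres

With a 0.00004° grid the true value lies within half a step, ±0.00004°/2 = ±2e-05°, of the stored one.
Along the meridian that is 2e-05° × 110574 m/° = 2.21148 m.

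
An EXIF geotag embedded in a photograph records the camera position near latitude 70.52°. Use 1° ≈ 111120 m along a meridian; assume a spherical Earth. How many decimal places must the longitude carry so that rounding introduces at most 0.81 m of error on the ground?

5 decimal places

At 70.52° one degree of longitude covers 111120 × cos 70.52° ≈ 111120 × 0.3335 ≈ 37056.1 m.
With N decimal places the half-ulp bound is 0.5·10⁻ᴺ°, or 0.5·10⁻ᴺ × 37056.1 m on the ground.
Setting 18528 × 10⁻ᴺ ≤ 0.81 gives 10ᴺ ≥ 2.287e+04, i.e. N ≥ 4.36.
N = 4 would give 1.85 m (too coarse); N = 5 gives 0.185 m ≤ 0.81 m.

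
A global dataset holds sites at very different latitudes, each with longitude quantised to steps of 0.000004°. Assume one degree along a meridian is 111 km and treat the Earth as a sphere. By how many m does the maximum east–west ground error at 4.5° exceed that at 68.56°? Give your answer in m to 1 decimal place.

With a 0.000004° grid the true value lies within half a step, ±0.000004°/2 = ±2e-06°, of the stored one.
Error at 4.5° = 2e-06° × 111000 × cos 4.5° ≈ 0.222 × 0.9969 = 0.22132 m.
At 68.56°: 2e-06° × 111000 × cos 68.56° = 2e-06 × 111000 × 0.3655 ≈ 0.081147 m.
So the lower-latitude error exceeds the higher by 0.22132 − 0.081147 = 0.14017 m.

0.1 m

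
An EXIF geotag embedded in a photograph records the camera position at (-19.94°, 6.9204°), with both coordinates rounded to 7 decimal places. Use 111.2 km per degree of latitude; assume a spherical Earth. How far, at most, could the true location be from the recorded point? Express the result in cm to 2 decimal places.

0.76 cm

Rounding to 7 decimal places leaves each coordinate within ±5e-08° of the true value.
N–S: 5e-08° × 111200 m/° = 0.00556 m.
Longitude error → 5e-08 × 111200 × cos 19.94° = 5e-08 × 111200 × 0.9401 ≈ 0.00522668 m.
Combining orthogonally: (0.00556² + 0.00522668²)^½ ≈ 0.00763097 m.
That is 0.00763097 m = 0.7631 cm.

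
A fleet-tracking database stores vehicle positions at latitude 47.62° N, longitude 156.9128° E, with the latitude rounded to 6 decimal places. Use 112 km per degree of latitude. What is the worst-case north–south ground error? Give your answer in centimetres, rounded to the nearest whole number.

Rounding to 6 decimal places leaves the latitude within ±5e-07° of the true value.
Along the meridian that is 5e-07° × 112000 m/° = 0.056 m.
That is 0.056 m = 5.6 cm.

6 centimetres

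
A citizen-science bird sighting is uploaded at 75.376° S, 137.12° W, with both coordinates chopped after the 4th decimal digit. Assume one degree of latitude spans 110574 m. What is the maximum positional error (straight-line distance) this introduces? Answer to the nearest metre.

Truncating at 4 decimal places can drop up to a full unit in the last place, so each coordinate may be off by as much as 0.0001°.
North–south component: 0.0001° × 110574 = 11.0574 m.
E–W at 75.376°: 0.0001° × 110574 × cos 75.376° = 0.0001 × 110574 × 0.2525 ≈ 2.79171 m.
Combining orthogonally: (11.0574² + 2.79171²)^½ ≈ 11.4044 m.

11 metres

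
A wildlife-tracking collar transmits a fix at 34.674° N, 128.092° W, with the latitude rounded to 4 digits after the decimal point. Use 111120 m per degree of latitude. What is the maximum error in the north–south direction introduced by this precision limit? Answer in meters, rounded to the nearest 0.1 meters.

5.6 meters

Rounding to 4 decimal places leaves the latitude within ±5e-05° of the true value.
Along the meridian that is 5e-05° × 111120 m/° = 5.556 m.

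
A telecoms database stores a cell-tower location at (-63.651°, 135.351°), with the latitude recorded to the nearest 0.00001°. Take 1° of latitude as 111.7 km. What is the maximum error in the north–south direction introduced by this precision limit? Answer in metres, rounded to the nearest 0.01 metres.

Rounding to 5 decimal places leaves the latitude within ±5e-06° of the true value.
So the N–S error is at most 5e-06 × 111700 = 0.5585 m.

0.56 metres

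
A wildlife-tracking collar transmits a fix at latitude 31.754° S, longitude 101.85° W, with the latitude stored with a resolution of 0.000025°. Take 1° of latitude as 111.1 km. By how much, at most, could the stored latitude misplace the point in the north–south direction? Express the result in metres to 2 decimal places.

1.39 metres

With a 0.000025° grid the true value lies within half a step, ±0.000025°/2 = ±1.25e-05°, of the stored one.
North–south distance: 1.25e-05° × 111100 m/° = 1.38875 m.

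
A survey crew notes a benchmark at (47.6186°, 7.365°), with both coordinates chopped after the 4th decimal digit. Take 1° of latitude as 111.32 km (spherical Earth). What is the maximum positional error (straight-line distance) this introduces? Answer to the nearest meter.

Truncating at 4 decimal places can drop up to a full unit in the last place, so each coordinate may be off by as much as 0.0001°.
N–S: 0.0001° × 111320 m/° = 11.132 m.
Longitude error → 0.0001 × 111320 × cos 47.6186° = 0.0001 × 111320 × 0.6741 ≈ 7.50367 m.
Combining orthogonally: (11.132² + 7.50367²)^½ ≈ 13.4248 m.

13 meters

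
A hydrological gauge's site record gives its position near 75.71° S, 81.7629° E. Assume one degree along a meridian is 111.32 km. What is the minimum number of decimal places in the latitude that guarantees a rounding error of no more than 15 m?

4 decimal places

One degree of latitude covers 111320 m.
N decimal places → at most half a unit in the last place, 0.5 × 10⁻ᴺ° = 111320/2 × 10⁻ᴺ m.
Need 0.5 × 111320 × 10⁻ᴺ ≤ 15 → 10⁻ᴺ ≤ 2.695e-04, so N ≥ 3.57.
N = 3 would give 55.7 m (too coarse); N = 4 gives 5.57 m ≤ 15 m.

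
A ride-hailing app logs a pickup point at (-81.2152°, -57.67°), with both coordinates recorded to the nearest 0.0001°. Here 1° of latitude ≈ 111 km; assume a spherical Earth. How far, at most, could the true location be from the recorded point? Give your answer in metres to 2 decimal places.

Rounding to 4 decimal places leaves each coordinate within ±5e-05° of the true value.
North–south component: 5e-05° × 111000 = 5.55 m.
E–W at 81.2152°: 5e-05° × 111000 × cos 81.2152° = 5e-05 × 111000 × 0.1527 ≈ 0.847616 m.
The two errors are perpendicular, so the maximum displacement is √(5.55² + 0.847616²) ≈ 5.61435 m.

5.61 metres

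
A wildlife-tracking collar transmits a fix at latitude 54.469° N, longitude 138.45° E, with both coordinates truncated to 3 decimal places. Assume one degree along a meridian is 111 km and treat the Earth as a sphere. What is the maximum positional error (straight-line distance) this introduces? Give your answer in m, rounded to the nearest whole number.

128 m

Truncating at 3 decimal places can drop up to a full unit in the last place, so each coordinate may be off by as much as 0.001°.
North–south component: 0.001° × 111000 = 111 m.
E–W at 54.469°: 0.001° × 111000 × cos 54.469° = 0.001 × 111000 × 0.5811 ≈ 64.5069 m.
The two errors are perpendicular, so the maximum displacement is √(111² + 64.5069²) ≈ 128.383 m.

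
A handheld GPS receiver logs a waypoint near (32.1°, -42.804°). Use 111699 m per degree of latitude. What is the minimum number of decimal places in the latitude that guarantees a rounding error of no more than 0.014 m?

7

One degree of latitude covers 111699 m.
Rounding to N decimal places gives at most 0.5 × 10⁻ᴺ degrees of error, i.e. 0.5 × 10⁻ᴺ × 111699 m.
Setting 55849.5 × 10⁻ᴺ ≤ 0.014 gives 10ᴺ ≥ 3.989e+06, i.e. N ≥ 6.60.
N = 6 would give 0.0558 m (too coarse); N = 7 gives 0.00558 m ≤ 0.014 m.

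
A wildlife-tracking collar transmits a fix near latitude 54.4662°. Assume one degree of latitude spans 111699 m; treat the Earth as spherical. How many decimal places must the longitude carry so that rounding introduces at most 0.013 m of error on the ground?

At 54.4662° one degree of longitude covers 111699 × cos 54.4662° ≈ 111699 × 0.5812 ≈ 64917.6 m.
N decimal places → at most half a unit in the last place, 0.5 × 10⁻ᴺ° = 64917.6/2 × 10⁻ᴺ m.
Setting 32458.8 × 10⁻ᴺ ≤ 0.013 gives 10ᴺ ≥ 2.497e+06, i.e. N ≥ 6.40.
At 6 places the error can reach 0.0325 m, but 7 places keeps it to 0.00325 m.

7 decimal places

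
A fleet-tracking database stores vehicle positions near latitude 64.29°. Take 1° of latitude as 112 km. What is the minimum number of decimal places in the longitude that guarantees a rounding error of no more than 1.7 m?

5

At 64.29° one degree of longitude covers 112000 × cos 64.29° ≈ 112000 × 0.4338 ≈ 48587.4 m.
N decimal places → at most half a unit in the last place, 0.5 × 10⁻ᴺ° = 48587.4/2 × 10⁻ᴺ m.
Need 0.5 × 48587.4 × 10⁻ᴺ ≤ 1.7 → 10⁻ᴺ ≤ 6.998e-05, so N ≥ 4.16.
So 5 decimal places suffice (0.243 m); 4 would allow up to 2.43 m.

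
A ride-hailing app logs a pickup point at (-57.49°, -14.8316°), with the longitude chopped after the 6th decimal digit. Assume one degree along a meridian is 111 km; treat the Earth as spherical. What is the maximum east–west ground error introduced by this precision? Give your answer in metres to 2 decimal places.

Truncating at 6 decimal places can drop up to a full unit in the last place, so the longitude may be off by as much as 1e-06°.
One degree of longitude at 57.49° is 111000 × cos 57.49° ≈ 111000 × 0.5374 = 59656.6 m.
East–west error: 1e-06° × 59656.6 m/° ≈ 0.0596566 m.

0.06 metres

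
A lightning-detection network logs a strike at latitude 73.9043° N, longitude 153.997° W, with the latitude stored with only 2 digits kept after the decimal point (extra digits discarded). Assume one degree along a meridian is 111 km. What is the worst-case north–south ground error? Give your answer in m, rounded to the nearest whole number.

Truncating at 2 decimal places can drop up to a full unit in the last place, so the latitude may be off by as much as 0.01°.
North–south distance: 0.01° × 111000 m/° = 1110 m.

1110 m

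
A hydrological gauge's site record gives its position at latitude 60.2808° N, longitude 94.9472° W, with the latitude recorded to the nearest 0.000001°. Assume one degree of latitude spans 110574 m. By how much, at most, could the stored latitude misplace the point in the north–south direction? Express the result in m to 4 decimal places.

Rounding to 6 decimal places leaves the latitude within ±5e-07° of the true value.
Along the meridian that is 5e-07° × 110574 m/° = 0.055287 m.

0.0553 m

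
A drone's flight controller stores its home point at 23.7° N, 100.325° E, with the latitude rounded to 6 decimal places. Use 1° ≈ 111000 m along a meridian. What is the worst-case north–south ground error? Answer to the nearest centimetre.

Rounding to 6 decimal places leaves the latitude within ±5e-07° of the true value.
North–south distance: 5e-07° × 111000 m/° = 0.0555 m.
That is 0.0555 m = 5.55 cm.

6 centimetres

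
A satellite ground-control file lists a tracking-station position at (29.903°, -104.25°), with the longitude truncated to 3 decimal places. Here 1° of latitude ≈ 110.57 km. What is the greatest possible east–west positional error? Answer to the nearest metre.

Truncating at 3 decimal places can drop up to a full unit in the last place, so the longitude may be off by as much as 0.001°.
Parallels shrink by cos φ, so at 29.903° a degree of longitude is 110570 × 0.8669 ≈ 95849.9 m.
So at most 0.001° × 95849.9 ≈ 95.8499 m east–west.

96 metres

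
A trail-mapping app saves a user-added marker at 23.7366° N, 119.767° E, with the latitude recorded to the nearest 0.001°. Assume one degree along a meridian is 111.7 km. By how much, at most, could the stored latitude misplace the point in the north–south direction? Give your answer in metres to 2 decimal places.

55.85 metres

Rounding to 3 decimal places leaves the latitude within ±0.0005° of the true value.
Along the meridian that is 0.0005° × 111700 m/° = 55.85 m.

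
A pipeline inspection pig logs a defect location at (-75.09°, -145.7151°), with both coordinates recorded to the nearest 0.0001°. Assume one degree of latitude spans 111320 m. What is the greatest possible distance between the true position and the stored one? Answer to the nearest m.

6 m

Rounding to 4 decimal places leaves each coordinate within ±5e-05° of the true value.
N–S: 5e-05° × 111320 m/° = 5.566 m.
E–W at 75.09°: 5e-05° × 111320 × cos 75.09° = 5e-05 × 111320 × 0.2573 ≈ 1.43214 m.
Worst case both components are at the extreme and orthogonal: √(5.566² + 1.43214²) ≈ 5.74729 m.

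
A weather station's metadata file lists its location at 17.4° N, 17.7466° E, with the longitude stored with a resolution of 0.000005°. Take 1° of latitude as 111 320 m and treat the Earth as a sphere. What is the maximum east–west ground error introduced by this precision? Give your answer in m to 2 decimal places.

0.27 m

With a 0.000005° grid the true value lies within half a step, ±0.000005°/2 = ±2.5e-06°, of the stored one.
At latitude 17.4° a degree of longitude spans 111320 m × cos 17.4° = 111320 × 0.9542 ≈ 106226 m.
Maximum E–W displacement: 2.5e-06 × 106226 = 0.265565 m.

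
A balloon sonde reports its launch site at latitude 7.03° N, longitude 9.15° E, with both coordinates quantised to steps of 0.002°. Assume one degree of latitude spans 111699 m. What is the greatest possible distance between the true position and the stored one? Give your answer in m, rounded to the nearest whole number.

157 m

With a 0.002° grid the true value lies within half a step, ±0.002°/2 = ±0.001°, of the stored one.
Latitude error → 0.001 × 111699 = 111.699 m along the meridian.
East–west component at 7.03°: 0.001° × 111699 × cos 7.03° ≈ 0.001 × 110859 ≈ 110.859 m.
The two errors are perpendicular, so the maximum displacement is √(111.699² + 110.859²) ≈ 157.374 m.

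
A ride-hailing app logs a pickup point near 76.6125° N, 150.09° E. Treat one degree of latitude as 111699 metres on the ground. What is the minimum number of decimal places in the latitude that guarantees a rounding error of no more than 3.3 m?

5 decimal places

One degree of latitude covers 111699 m.
With N decimal places the half-ulp bound is 0.5·10⁻ᴺ°, or 0.5·10⁻ᴺ × 111699 m on the ground.
Need 0.5 × 111699 × 10⁻ᴺ ≤ 3.3 → 10⁻ᴺ ≤ 5.909e-05, so N ≥ 4.23.
So 5 decimal places suffice (0.558 m); 4 would allow up to 5.58 m.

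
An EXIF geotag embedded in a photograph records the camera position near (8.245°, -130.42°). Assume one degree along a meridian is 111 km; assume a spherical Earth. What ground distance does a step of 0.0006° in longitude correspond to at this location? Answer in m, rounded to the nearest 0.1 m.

65.9 m

0.0006° of longitude at 8.245° is 0.0006 × 111000 × cos 8.245° ≈ 0.0006 × 109853 = 65.9116 m.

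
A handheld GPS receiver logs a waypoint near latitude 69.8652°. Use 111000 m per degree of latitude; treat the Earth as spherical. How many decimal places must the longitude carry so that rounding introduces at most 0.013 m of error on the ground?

At 69.8652° one degree of longitude covers 111000 × cos 69.8652° ≈ 111000 × 0.3442 ≈ 38209.5 m.
N decimal places → at most half a unit in the last place, 0.5 × 10⁻ᴺ° = 38209.5/2 × 10⁻ᴺ m.
Setting 19104.8 × 10⁻ᴺ ≤ 0.013 gives 10ᴺ ≥ 1.47e+06, i.e. N ≥ 6.17.
N = 6 would give 0.0191 m (too coarse); N = 7 gives 0.00191 m ≤ 0.013 m.

7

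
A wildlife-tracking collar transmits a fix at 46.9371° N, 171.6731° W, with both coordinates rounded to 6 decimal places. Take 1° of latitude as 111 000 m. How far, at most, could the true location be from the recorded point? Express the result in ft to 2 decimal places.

0.22 ft

Rounding to 6 decimal places leaves each coordinate within ±5e-07° of the true value.
Latitude error → 5e-07 × 111000 = 0.0555 m along the meridian.
East–west component at 46.9371°: 5e-07° × 111000 × cos 46.9371° ≈ 5e-07 × 75790.9 ≈ 0.0378954 m.
Combining orthogonally: (0.0555² + 0.0378954²)^½ ≈ 0.0672035 m.
In feet: 0.0672035 m ÷ 0.3048 ≈ 0.22048 ft.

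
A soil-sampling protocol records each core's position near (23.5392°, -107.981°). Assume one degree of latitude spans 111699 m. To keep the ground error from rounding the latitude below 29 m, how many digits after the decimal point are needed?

4

One degree of latitude covers 111699 m.
With N decimal places the half-ulp bound is 0.5·10⁻ᴺ°, or 0.5·10⁻ᴺ × 111699 m on the ground.
Need 0.5 × 111699 × 10⁻ᴺ ≤ 29 → 10⁻ᴺ ≤ 5.193e-04, so N ≥ 3.28.
So 4 decimal places suffice (5.58 m); 3 would allow up to 55.8 m.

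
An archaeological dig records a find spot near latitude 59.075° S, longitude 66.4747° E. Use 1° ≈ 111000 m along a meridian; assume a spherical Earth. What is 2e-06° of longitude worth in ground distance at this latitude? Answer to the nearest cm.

11 cm

2e-06° of longitude at 59.075° is 2e-06 × 111000 × cos 59.075° ≈ 2e-06 × 57044.6 = 0.114089 m.
That is 0.114089 m = 11.409 cm.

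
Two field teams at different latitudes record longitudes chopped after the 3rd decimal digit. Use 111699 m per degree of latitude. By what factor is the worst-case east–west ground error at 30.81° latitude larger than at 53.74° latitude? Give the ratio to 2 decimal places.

Truncating at 3 decimal places can drop up to a full unit in the last place, so the longitude may be off by as much as 0.001°.
At 30.81°: 0.001° × 111699 × cos 30.81° = 0.001 × 111699 × 0.8589 ≈ 95.935 m.
At 53.74°: 0.001° × 111699 × cos 53.74° = 0.001 × 111699 × 0.5915 ≈ 66.064 m.
The ratio reduces to cos 30.81° / cos 53.74° = 0.8589/0.5915 ≈ 1.4521.

1.45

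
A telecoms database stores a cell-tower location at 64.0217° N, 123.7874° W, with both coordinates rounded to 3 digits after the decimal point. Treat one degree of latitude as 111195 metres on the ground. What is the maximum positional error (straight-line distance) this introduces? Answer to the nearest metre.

61 metres

Rounding to 3 decimal places leaves each coordinate within ±0.0005° of the true value.
N–S: 0.0005° × 111195 m/° = 55.5975 m.
East–west component at 64.0217°: 0.0005° × 111195 × cos 64.0217° ≈ 0.0005 × 48706.8 ≈ 24.3534 m.
Worst case both components are at the extreme and orthogonal: √(55.5975² + 24.3534²) ≈ 60.6974 m.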